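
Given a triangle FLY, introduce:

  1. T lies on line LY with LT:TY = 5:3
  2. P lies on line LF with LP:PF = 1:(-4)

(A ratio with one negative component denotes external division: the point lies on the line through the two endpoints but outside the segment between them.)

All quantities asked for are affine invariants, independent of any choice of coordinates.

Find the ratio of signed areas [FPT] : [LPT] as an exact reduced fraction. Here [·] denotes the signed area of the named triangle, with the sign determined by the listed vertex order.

[FPT]:[LPT] = 4

Assign F = (0, 0), L = (1, 0), Y = (0, 1) — the answer is frame-independent, so this choice is without loss of generality.
1. T lies on line LY with LT:TY = 5:3 ⇒ T = (3/8, 5/8)
2. P lies on line LF with LP:PF = 1:(-4) ⇒ P = (4/3, 0)
2·[FPT] = 5/6, 2·[LPT] = 5/24
[FPT]:[LPT] = 5/6:5/24 = 4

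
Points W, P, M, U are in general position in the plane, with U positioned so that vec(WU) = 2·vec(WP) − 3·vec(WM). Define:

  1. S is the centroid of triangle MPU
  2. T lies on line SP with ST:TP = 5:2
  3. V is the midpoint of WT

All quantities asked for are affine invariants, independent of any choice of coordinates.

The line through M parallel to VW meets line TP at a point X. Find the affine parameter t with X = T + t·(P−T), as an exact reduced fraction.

t = 21/4

Choose coordinates W = (0, 0), P = (1, 0), M = (0, 1), U = (2, -3).
1. S is the centroid of triangle MPU ⇒ S = (1, -2/3)
2. T lies on line SP with ST:TP = 5:2 ⇒ T = (1, -4/21)
3. V is the midpoint of WT ⇒ V = (1/2, -2/21)
through M parallel to VW: direction (-1/2, 2/21); meets TP at X = (1, 17/21)
X = T + t·(P−T) with t = 21/4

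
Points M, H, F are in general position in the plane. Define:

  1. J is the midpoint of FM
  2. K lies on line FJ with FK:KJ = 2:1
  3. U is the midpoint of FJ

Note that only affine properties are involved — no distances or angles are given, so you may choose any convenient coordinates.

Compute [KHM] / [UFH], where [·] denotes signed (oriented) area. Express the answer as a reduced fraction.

Assign M = (0, 0), H = (1, 0), F = (0, 1) — the answer is frame-independent, so this choice is without loss of generality.
1. J is the midpoint of FM ⇒ J = (0, 1/2)
2. K lies on line FJ with FK:KJ = 2:1 ⇒ K = (0, 2/3)
3. U is the midpoint of FJ ⇒ U = (0, 3/4)
2·[KHM] = -2/3, 2·[UFH] = -1/4
[KHM]:[UFH] = -2/3:-1/4 = 8/3

[KHM]:[UFH] = 8/3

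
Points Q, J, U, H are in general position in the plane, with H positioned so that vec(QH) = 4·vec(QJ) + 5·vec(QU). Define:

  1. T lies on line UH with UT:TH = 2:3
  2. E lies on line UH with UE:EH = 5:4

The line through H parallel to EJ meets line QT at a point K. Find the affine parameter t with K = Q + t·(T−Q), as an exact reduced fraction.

Assign Q = (0, 0), J = (1, 0), U = (0, 1), H = (4, 5) — the answer is frame-independent, so this choice is without loss of generality.
1. T lies on line UH with UT:TH = 2:3 ⇒ T = (8/5, 13/5)
2. E lies on line UH with UE:EH = 5:4 ⇒ E = (20/9, 29/9)
through H parallel to EJ: direction (-11/9, -29/9); meets QT at K = (488/89, 793/89)
K = Q + t·(T−Q) with t = 305/89

t = 305/89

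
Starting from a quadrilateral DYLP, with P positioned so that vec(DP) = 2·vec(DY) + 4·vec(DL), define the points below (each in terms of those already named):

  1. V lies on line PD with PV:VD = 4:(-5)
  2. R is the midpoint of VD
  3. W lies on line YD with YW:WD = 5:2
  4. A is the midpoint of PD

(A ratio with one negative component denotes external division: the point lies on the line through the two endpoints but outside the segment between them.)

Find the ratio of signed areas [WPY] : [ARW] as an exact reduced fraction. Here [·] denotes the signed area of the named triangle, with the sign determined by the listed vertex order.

[WPY]:[ARW] = 5/4

Work in coordinates with D = (0, 0), Y = (1, 0), L = (0, 1), P = (2, 4).
1. V lies on line PD with PV:VD = 4:(-5) ⇒ V = (10, 20)
2. R is the midpoint of VD ⇒ R = (5, 10)
3. W lies on line YD with YW:WD = 5:2 ⇒ W = (2/7, 0)
4. A is the midpoint of PD ⇒ A = (1, 2)
2·[WPY] = -20/7, 2·[ARW] = -16/7
[WPY]:[ARW] = -20/7:-16/7 = 5/4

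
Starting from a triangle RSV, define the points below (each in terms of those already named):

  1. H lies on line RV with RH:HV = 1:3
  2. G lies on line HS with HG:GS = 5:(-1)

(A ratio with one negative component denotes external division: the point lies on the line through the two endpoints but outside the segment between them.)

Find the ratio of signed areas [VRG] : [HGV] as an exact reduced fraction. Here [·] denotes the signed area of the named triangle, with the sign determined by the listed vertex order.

Assign R = (0, 0), S = (1, 0), V = (0, 1) — the answer is frame-independent, so this choice is without loss of generality.
1. H lies on line RV with RH:HV = 1:3 ⇒ H = (0, 1/4)
2. G lies on line HS with HG:GS = 5:(-1) ⇒ G = (5/4, -1/16)
2·[VRG] = 5/4, 2·[HGV] = 15/16
[VRG]:[HGV] = 5/4:15/16 = 4/3

[VRG]:[HGV] = 4/3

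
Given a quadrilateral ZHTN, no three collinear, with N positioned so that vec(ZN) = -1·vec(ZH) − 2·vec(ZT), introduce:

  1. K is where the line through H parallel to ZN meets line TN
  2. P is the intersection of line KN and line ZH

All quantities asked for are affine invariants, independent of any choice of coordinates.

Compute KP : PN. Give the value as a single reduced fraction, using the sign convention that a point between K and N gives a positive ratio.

Work in coordinates with Z = (0, 0), H = (1, 0), T = (0, 1), N = (-1, -2).
1. K is where the line through H parallel to ZN meets line TN ⇒ K = (-3, -8)
2. P is the intersection of line KN and line ZH ⇒ P = (-1/3, 0)
P = K + t·(N−K) with t = 4/3, so KP:PN = t:(1−t) = 4/3:-1/3

KP:PN = -4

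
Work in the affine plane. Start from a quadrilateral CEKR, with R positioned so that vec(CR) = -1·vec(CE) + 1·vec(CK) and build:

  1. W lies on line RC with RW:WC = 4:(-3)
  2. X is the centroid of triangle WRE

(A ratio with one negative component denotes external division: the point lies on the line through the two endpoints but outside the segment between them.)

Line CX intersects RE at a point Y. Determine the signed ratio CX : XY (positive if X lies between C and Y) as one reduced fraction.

Work in coordinates with C = (0, 0), E = (1, 0), K = (0, 1), R = (-1, 1).
1. W lies on line RC with RW:WC = 4:(-3) ⇒ W = (3, -3)
2. X is the centroid of triangle WRE ⇒ X = (1, -2/3)
line CX meets RE at Y = (-3, 2)
X = C + t·(Y−C) with t = -1/3, so CX:XY = -1/3:4/3

CX:XY = -1/4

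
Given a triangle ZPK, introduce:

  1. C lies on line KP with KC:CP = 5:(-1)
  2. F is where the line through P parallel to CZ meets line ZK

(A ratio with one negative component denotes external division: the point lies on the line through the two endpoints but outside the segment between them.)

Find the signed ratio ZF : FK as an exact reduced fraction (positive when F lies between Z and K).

Choose coordinates Z = (0, 0), P = (1, 0), K = (0, 1).
1. C lies on line KP with KC:CP = 5:(-1) ⇒ C = (5/4, -1/4)
2. F is where the line through P parallel to CZ meets line ZK ⇒ F = (0, 1/5)
F = Z + t·(K−Z) with t = 1/5, so ZF:FK = t:(1−t) = 1/5:4/5

ZF:FK = 1/4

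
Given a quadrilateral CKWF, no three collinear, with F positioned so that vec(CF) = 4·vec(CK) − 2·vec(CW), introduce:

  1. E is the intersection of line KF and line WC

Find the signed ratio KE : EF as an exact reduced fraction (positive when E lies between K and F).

KE:EF = -1/4

Work in coordinates with C = (0, 0), K = (1, 0), W = (0, 1), F = (4, -2).
1. E is the intersection of line KF and line WC ⇒ E = (0, 2/3)
E = K + t·(F−K) with t = -1/3, so KE:EF = t:(1−t) = -1/3:4/3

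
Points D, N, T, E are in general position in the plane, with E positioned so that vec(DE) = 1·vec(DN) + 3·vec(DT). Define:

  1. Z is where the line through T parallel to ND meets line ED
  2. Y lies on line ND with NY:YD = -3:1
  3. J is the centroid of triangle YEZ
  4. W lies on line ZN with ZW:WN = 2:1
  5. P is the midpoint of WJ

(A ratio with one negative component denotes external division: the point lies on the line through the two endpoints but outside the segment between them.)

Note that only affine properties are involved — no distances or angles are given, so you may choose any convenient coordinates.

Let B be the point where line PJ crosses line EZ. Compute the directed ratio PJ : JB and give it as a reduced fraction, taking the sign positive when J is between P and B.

PJ:JB = -5/2

Work in coordinates with D = (0, 0), N = (1, 0), T = (0, 1), E = (1, 3).
1. Z is where the line through T parallel to ND meets line ED ⇒ Z = (1/3, 1)
2. Y lies on line ND with NY:YD = -3:1 ⇒ Y = (-1/2, 0)
3. J is the centroid of triangle YEZ ⇒ J = (5/18, 4/3)
4. W lies on line ZN with ZW:WN = 2:1 ⇒ W = (7/9, 1/3)
5. P is the midpoint of WJ ⇒ P = (19/36, 5/6)
line PJ meets EZ at B = (17/45, 17/15)
J = P + t·(B−P) with t = 5/3, so PJ:JB = 5/3:-2/3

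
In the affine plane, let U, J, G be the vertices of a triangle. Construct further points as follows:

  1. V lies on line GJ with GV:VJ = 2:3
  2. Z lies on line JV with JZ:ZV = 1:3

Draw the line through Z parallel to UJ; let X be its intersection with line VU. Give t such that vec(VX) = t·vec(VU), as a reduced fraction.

t = 3/4

Work in coordinates with U = (0, 0), J = (1, 0), G = (0, 1).
1. V lies on line GJ with GV:VJ = 2:3 ⇒ V = (2/5, 3/5)
2. Z lies on line JV with JZ:ZV = 1:3 ⇒ Z = (17/20, 3/20)
through Z parallel to UJ: direction (1, 0); meets VU at X = (1/10, 3/20)
X = V + t·(U−V) with t = 3/4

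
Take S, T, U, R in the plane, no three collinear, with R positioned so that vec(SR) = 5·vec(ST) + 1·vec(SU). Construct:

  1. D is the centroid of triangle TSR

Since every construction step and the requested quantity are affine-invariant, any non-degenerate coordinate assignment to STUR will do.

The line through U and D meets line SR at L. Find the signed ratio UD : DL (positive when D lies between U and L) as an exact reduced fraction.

Choose coordinates S = (0, 0), T = (1, 0), U = (0, 1), R = (5, 1).
1. D is the centroid of triangle TSR ⇒ D = (2, 1/3)
line UD meets SR at L = (15/8, 3/8)
D = U + t·(L−U) with t = 16/15, so UD:DL = 16/15:-1/15

UD:DL = -16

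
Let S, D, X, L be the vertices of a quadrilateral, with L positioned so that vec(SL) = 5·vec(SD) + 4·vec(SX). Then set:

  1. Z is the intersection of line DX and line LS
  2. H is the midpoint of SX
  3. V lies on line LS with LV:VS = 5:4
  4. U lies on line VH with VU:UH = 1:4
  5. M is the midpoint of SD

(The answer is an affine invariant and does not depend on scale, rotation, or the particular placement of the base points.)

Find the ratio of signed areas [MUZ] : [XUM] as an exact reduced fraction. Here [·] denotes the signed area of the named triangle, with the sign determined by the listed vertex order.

Assign S = (0, 0), D = (1, 0), X = (0, 1), L = (5, 4) — the answer is frame-independent, so this choice is without loss of generality.
1. Z is the intersection of line DX and line LS ⇒ Z = (5/9, 4/9)
2. H is the midpoint of SX ⇒ H = (0, 1/2)
3. V lies on line LS with LV:VS = 5:4 ⇒ V = (20/9, 16/9)
4. U lies on line VH with VU:UH = 1:4 ⇒ U = (16/9, 137/90)
5. M is the midpoint of SD ⇒ M = (1/2, 0)
2·[MUZ] = 29/60, 2·[XUM] = -367/180
[MUZ]:[XUM] = 29/60:-367/180 = -87/367

[MUZ]:[XUM] = -87/367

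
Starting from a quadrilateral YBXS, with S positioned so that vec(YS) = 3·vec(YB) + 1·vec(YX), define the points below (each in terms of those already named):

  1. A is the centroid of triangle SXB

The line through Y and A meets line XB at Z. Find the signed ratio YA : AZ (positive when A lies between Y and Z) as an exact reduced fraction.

Work in coordinates with Y = (0, 0), B = (1, 0), X = (0, 1), S = (3, 1).
1. A is the centroid of triangle SXB ⇒ A = (4/3, 2/3)
line YA meets XB at Z = (2/3, 1/3)
A = Y + t·(Z−Y) with t = 2, so YA:AZ = 2:-1

YA:AZ = -2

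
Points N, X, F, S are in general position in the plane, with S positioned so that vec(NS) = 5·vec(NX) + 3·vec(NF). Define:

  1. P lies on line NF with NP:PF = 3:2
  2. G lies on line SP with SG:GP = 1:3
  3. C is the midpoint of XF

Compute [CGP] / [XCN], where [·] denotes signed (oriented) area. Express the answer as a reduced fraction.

Assign N = (0, 0), X = (1, 0), F = (0, 1), S = (5, 3) — the answer is frame-independent, so this choice is without loss of generality.
1. P lies on line NF with NP:PF = 3:2 ⇒ P = (0, 3/5)
2. G lies on line SP with SG:GP = 1:3 ⇒ G = (15/4, 12/5)
3. C is the midpoint of XF ⇒ C = (1/2, 1/2)
2·[CGP] = 51/40, 2·[XCN] = 1/2
[CGP]:[XCN] = 51/40:1/2 = 51/20

[CGP]:[XCN] = 51/20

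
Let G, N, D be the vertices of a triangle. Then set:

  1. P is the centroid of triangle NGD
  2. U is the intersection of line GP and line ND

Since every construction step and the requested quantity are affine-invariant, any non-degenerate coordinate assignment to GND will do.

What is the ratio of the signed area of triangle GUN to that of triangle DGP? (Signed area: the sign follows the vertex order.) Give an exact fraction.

[GUN]:[DGP] = -3/2

Choose coordinates G = (0, 0), N = (1, 0), D = (0, 1).
1. P is the centroid of triangle NGD ⇒ P = (1/3, 1/3)
2. U is the intersection of line GP and line ND ⇒ U = (1/2, 1/2)
2·[GUN] = -1/2, 2·[DGP] = 1/3
[GUN]:[DGP] = -1/2:1/3 = -3/2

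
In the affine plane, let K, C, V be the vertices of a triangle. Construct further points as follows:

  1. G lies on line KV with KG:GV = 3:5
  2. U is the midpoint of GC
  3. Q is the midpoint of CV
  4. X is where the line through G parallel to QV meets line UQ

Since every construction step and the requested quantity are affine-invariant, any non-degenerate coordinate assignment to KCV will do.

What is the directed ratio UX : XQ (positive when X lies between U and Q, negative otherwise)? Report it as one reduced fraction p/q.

UX:XQ = -1/2

Assign K = (0, 0), C = (1, 0), V = (0, 1) — the answer is frame-independent, so this choice is without loss of generality.
1. G lies on line KV with KG:GV = 3:5 ⇒ G = (0, 3/8)
2. U is the midpoint of GC ⇒ U = (1/2, 3/16)
3. Q is the midpoint of CV ⇒ Q = (1/2, 1/2)
4. X is where the line through G parallel to QV meets line UQ ⇒ X = (1/2, -1/8)
X = U + t·(Q−U) with t = -1, so UX:XQ = t:(1−t) = -1:2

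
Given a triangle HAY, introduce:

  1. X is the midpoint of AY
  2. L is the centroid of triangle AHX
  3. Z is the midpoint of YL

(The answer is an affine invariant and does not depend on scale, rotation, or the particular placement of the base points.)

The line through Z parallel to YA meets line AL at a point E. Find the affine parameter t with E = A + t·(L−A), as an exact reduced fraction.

t = 1/2

Choose coordinates H = (0, 0), A = (1, 0), Y = (0, 1).
1. X is the midpoint of AY ⇒ X = (1/2, 1/2)
2. L is the centroid of triangle AHX ⇒ L = (1/2, 1/6)
3. Z is the midpoint of YL ⇒ Z = (1/4, 7/12)
through Z parallel to YA: direction (1, -1); meets AL at E = (3/4, 1/12)
E = A + t·(L−A) with t = 1/2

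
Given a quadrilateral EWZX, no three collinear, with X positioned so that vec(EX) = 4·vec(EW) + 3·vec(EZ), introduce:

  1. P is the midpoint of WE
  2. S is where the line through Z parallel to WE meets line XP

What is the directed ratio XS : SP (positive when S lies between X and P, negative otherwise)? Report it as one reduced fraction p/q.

XS:SP = 2

Set E = (0, 0), W = (1, 0), Z = (0, 1), X = (4, 3); any affine frame gives the same invariant.
1. P is the midpoint of WE ⇒ P = (1/2, 0)
2. S is where the line through Z parallel to WE meets line XP ⇒ S = (5/3, 1)
S = X + t·(P−X) with t = 2/3, so XS:SP = t:(1−t) = 2/3:1/3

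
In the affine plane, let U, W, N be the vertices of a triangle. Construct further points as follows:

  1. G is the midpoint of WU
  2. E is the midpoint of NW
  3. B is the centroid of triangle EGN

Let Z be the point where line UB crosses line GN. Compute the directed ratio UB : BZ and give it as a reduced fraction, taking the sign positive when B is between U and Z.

Set U = (0, 0), W = (1, 0), N = (0, 1); any affine frame gives the same invariant.
1. G is the midpoint of WU ⇒ G = (1/2, 0)
2. E is the midpoint of NW ⇒ E = (1/2, 1/2)
3. B is the centroid of triangle EGN ⇒ B = (1/3, 1/2)
line UB meets GN at Z = (2/7, 3/7)
B = U + t·(Z−U) with t = 7/6, so UB:BZ = 7/6:-1/6

UB:BZ = -7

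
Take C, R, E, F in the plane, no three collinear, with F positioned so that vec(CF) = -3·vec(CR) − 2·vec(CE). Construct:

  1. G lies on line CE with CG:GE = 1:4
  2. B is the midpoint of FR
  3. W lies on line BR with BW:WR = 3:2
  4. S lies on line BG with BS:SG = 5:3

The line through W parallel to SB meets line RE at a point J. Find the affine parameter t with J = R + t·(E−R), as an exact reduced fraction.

t = 14/55

Work in coordinates with C = (0, 0), R = (1, 0), E = (0, 1), F = (-3, -2).
1. G lies on line CE with CG:GE = 1:4 ⇒ G = (0, 1/5)
2. B is the midpoint of FR ⇒ B = (-1, -1)
3. W lies on line BR with BW:WR = 3:2 ⇒ W = (1/5, -2/5)
4. S lies on line BG with BS:SG = 5:3 ⇒ S = (-3/8, -1/4)
through W parallel to SB: direction (-5/8, -3/4); meets RE at J = (41/55, 14/55)
J = R + t·(E−R) with t = 14/55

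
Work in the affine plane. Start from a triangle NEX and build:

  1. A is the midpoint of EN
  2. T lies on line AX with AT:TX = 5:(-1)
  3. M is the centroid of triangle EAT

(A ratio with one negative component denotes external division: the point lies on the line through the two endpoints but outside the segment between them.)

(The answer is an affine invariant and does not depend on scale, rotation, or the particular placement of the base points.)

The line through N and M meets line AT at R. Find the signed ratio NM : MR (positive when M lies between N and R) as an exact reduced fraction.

NM:MR = -4

Set N = (0, 0), E = (1, 0), X = (0, 1); any affine frame gives the same invariant.
1. A is the midpoint of EN ⇒ A = (1/2, 0)
2. T lies on line AX with AT:TX = 5:(-1) ⇒ T = (-1/8, 5/4)
3. M is the centroid of triangle EAT ⇒ M = (11/24, 5/12)
line NM meets AT at R = (11/32, 5/16)
M = N + t·(R−N) with t = 4/3, so NM:MR = 4/3:-1/3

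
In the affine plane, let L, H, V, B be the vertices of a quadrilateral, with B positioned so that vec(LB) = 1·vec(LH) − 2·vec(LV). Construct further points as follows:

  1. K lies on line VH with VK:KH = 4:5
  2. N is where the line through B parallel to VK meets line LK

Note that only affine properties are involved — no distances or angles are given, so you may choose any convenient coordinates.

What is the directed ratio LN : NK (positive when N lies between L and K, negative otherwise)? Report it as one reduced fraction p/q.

Work in coordinates with L = (0, 0), H = (1, 0), V = (0, 1), B = (1, -2).
1. K lies on line VH with VK:KH = 4:5 ⇒ K = (4/9, 5/9)
2. N is where the line through B parallel to VK meets line LK ⇒ N = (-4/9, -5/9)
N = L + t·(K−L) with t = -1, so LN:NK = t:(1−t) = -1:2

LN:NK = -1/2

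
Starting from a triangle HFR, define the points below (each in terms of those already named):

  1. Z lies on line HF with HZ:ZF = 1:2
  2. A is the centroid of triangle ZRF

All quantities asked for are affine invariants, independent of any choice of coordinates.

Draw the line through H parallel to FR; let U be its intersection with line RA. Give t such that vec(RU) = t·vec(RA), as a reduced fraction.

Choose coordinates H = (0, 0), F = (1, 0), R = (0, 1).
1. Z lies on line HF with HZ:ZF = 1:2 ⇒ Z = (1/3, 0)
2. A is the centroid of triangle ZRF ⇒ A = (4/9, 1/3)
through H parallel to FR: direction (-1, 1); meets RA at U = (2, -2)
U = R + t·(A−R) with t = 9/2

t = 9/2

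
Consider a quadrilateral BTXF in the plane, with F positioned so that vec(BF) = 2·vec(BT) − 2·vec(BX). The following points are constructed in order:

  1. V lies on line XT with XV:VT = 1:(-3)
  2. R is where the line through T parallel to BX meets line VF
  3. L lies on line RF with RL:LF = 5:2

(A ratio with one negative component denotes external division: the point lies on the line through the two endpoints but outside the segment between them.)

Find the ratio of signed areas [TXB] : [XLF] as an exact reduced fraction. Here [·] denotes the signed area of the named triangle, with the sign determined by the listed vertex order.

Set B = (0, 0), T = (1, 0), X = (0, 1), F = (2, -2); any affine frame gives the same invariant.
1. V lies on line XT with XV:VT = 1:(-3) ⇒ V = (-1/2, 3/2)
2. R is where the line through T parallel to BX meets line VF ⇒ R = (1, -3/5)
3. L lies on line RF with RL:LF = 5:2 ⇒ L = (12/7, -8/5)
2·[TXB] = 1, 2·[XLF] = 2/35
[TXB]:[XLF] = 1:2/35 = 35/2

[TXB]:[XLF] = 35/2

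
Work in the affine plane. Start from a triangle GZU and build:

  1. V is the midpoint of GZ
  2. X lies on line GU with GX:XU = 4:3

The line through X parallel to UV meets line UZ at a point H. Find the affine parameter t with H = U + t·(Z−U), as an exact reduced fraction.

Work in coordinates with G = (0, 0), Z = (1, 0), U = (0, 1).
1. V is the midpoint of GZ ⇒ V = (1/2, 0)
2. X lies on line GU with GX:XU = 4:3 ⇒ X = (0, 4/7)
through X parallel to UV: direction (1/2, -1); meets UZ at H = (-3/7, 10/7)
H = U + t·(Z−U) with t = -3/7

t = -3/7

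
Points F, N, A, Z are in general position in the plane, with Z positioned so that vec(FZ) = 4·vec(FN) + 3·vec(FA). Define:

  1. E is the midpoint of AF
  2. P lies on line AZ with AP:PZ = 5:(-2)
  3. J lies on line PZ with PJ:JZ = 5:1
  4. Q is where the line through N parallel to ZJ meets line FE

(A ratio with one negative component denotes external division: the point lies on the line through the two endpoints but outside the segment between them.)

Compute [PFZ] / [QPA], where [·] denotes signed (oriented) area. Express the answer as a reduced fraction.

Choose coordinates F = (0, 0), N = (1, 0), A = (0, 1), Z = (4, 3).
1. E is the midpoint of AF ⇒ E = (0, 1/2)
2. P lies on line AZ with AP:PZ = 5:(-2) ⇒ P = (20/3, 13/3)
3. J lies on line PZ with PJ:JZ = 5:1 ⇒ J = (40/9, 29/9)
4. Q is where the line through N parallel to ZJ meets line FE ⇒ Q = (0, -1/2)
2·[PFZ] = -8/3, 2·[QPA] = 10
[PFZ]:[QPA] = -8/3:10 = -4/15

[PFZ]:[QPA] = -4/15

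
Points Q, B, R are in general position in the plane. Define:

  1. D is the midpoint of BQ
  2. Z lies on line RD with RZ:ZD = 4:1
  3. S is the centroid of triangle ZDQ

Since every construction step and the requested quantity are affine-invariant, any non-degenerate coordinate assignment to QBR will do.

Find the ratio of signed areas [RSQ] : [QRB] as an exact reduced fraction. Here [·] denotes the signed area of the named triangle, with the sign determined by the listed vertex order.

Set Q = (0, 0), B = (1, 0), R = (0, 1); any affine frame gives the same invariant.
1. D is the midpoint of BQ ⇒ D = (1/2, 0)
2. Z lies on line RD with RZ:ZD = 4:1 ⇒ Z = (2/5, 1/5)
3. S is the centroid of triangle ZDQ ⇒ S = (3/10, 1/15)
2·[RSQ] = -3/10, 2·[QRB] = -1
[RSQ]:[QRB] = -3/10:-1 = 3/10

[RSQ]:[QRB] = 3/10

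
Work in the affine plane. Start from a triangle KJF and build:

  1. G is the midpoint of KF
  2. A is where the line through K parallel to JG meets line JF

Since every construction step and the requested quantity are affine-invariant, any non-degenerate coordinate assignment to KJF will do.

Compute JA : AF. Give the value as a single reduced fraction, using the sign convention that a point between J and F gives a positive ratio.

Assign K = (0, 0), J = (1, 0), F = (0, 1) — the answer is frame-independent, so this choice is without loss of generality.
1. G is the midpoint of KF ⇒ G = (0, 1/2)
2. A is where the line through K parallel to JG meets line JF ⇒ A = (2, -1)
A = J + t·(F−J) with t = -1, so JA:AF = t:(1−t) = -1:2

JA:AF = -1/2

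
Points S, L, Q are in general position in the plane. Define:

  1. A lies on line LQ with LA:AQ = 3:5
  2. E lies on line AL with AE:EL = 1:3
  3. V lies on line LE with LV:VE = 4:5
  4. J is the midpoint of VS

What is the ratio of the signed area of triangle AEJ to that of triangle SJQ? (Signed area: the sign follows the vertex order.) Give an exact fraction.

[AEJ]:[SJQ] = -3/28

Work in coordinates with S = (0, 0), L = (1, 0), Q = (0, 1).
1. A lies on line LQ with LA:AQ = 3:5 ⇒ A = (5/8, 3/8)
2. E lies on line AL with AE:EL = 1:3 ⇒ E = (23/32, 9/32)
3. V lies on line LE with LV:VE = 4:5 ⇒ V = (7/8, 1/8)
4. J is the midpoint of VS ⇒ J = (7/16, 1/16)
2·[AEJ] = -3/64, 2·[SJQ] = 7/16
[AEJ]:[SJQ] = -3/64:7/16 = -3/28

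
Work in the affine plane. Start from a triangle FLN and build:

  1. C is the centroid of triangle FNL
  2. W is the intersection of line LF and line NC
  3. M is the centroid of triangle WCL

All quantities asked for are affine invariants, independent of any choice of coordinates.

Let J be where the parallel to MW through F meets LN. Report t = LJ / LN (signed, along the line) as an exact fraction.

t = 1/2

Assign F = (0, 0), L = (1, 0), N = (0, 1) — the answer is frame-independent, so this choice is without loss of generality.
1. C is the centroid of triangle FNL ⇒ C = (1/3, 1/3)
2. W is the intersection of line LF and line NC ⇒ W = (1/2, 0)
3. M is the centroid of triangle WCL ⇒ M = (11/18, 1/9)
through F parallel to MW: direction (-1/9, -1/9); meets LN at J = (1/2, 1/2)
J = L + t·(N−L) with t = 1/2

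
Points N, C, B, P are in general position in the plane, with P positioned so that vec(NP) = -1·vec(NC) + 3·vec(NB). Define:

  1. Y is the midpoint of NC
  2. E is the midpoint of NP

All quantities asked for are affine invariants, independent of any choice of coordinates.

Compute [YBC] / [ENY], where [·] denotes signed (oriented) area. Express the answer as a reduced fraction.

Choose coordinates N = (0, 0), C = (1, 0), B = (0, 1), P = (-1, 3).
1. Y is the midpoint of NC ⇒ Y = (1/2, 0)
2. E is the midpoint of NP ⇒ E = (-1/2, 3/2)
2·[YBC] = -1/2, 2·[ENY] = 3/4
[YBC]:[ENY] = -1/2:3/4 = -2/3

[YBC]:[ENY] = -2/3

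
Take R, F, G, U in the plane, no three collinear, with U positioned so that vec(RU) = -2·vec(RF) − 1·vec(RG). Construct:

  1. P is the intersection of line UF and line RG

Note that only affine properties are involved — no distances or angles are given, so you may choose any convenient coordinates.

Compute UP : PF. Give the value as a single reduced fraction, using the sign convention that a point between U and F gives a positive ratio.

Work in coordinates with R = (0, 0), F = (1, 0), G = (0, 1), U = (-2, -1).
1. P is the intersection of line UF and line RG ⇒ P = (0, -1/3)
P = U + t·(F−U) with t = 2/3, so UP:PF = t:(1−t) = 2/3:1/3

UP:PF = 2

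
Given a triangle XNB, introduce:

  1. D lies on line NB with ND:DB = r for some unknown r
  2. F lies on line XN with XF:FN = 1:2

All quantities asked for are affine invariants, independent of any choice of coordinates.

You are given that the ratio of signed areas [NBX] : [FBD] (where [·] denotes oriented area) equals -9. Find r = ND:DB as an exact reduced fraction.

r = 5

Set X = (0, 0), N = (1, 0), B = (0, 1); any affine frame gives the same invariant.
1. With ND:DB = r, write λ = r/(r+1) so D = N + λ·(B−N); D is affine-linear in λ
2. F lies on line XN with XF:FN = 1:2 ⇒ F = (1/3, 0)
Every point depending on D is an affine combination of D and λ-independent points, so each such coordinate is linear in λ; the λ² term in each signed area is a multiple of (B−N)×(B−N) = 0, so 2·[NBX] and 2·[FBD] are each linear in λ. Evaluating at λ=0 and λ=1:
  2·[NBX] = 1,   2·[FBD] = 2/3·λ − 2/3
So [NBX]:[FBD] = (1) / (2/3·λ − 2/3). Setting this equal to -9:
  1 = -9·(2/3·λ − 2/3)  ⇒  λ = 5/6
Then r = λ/(1−λ) = (5/6)/(1/6) = 5. Check: with r = 5, D = (1/6, 5/6) and [NBX]:[FBD] = -9 as required.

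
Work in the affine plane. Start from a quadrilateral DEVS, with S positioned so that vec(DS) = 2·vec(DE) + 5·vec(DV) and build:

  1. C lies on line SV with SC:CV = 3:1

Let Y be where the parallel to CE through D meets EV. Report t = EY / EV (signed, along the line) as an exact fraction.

t = 4/3

Work in coordinates with D = (0, 0), E = (1, 0), V = (0, 1), S = (2, 5).
1. C lies on line SV with SC:CV = 3:1 ⇒ C = (1/2, 2)
through D parallel to CE: direction (1/2, -2); meets EV at Y = (-1/3, 4/3)
Y = E + t·(V−E) with t = 4/3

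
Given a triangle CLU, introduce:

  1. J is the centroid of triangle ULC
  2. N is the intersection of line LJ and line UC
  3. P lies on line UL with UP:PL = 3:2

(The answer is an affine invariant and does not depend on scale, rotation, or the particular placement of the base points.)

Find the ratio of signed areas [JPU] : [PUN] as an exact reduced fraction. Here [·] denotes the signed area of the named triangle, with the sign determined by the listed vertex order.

[JPU]:[PUN] = 2/3

Work in coordinates with C = (0, 0), L = (1, 0), U = (0, 1).
1. J is the centroid of triangle ULC ⇒ J = (1/3, 1/3)
2. N is the intersection of line LJ and line UC ⇒ N = (0, 1/2)
3. P lies on line UL with UP:PL = 3:2 ⇒ P = (3/5, 2/5)
2·[JPU] = 1/5, 2·[PUN] = 3/10
[JPU]:[PUN] = 1/5:3/10 = 2/3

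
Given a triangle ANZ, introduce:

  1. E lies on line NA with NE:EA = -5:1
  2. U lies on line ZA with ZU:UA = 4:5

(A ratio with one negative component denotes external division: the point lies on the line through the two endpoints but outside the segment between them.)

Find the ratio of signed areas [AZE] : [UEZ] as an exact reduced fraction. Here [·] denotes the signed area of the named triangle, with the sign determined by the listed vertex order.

Assign A = (0, 0), N = (1, 0), Z = (0, 1) — the answer is frame-independent, so this choice is without loss of generality.
1. E lies on line NA with NE:EA = -5:1 ⇒ E = (-1/4, 0)
2. U lies on line ZA with ZU:UA = 4:5 ⇒ U = (0, 5/9)
2·[AZE] = 1/4, 2·[UEZ] = -1/9
[AZE]:[UEZ] = 1/4:-1/9 = -9/4

[AZE]:[UEZ] = -9/4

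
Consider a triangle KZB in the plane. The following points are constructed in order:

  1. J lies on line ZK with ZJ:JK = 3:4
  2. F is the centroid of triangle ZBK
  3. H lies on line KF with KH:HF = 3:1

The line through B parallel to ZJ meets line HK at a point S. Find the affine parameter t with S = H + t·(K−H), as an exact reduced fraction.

t = -3

Set K = (0, 0), Z = (1, 0), B = (0, 1); any affine frame gives the same invariant.
1. J lies on line ZK with ZJ:JK = 3:4 ⇒ J = (4/7, 0)
2. F is the centroid of triangle ZBK ⇒ F = (1/3, 1/3)
3. H lies on line KF with KH:HF = 3:1 ⇒ H = (1/4, 1/4)
through B parallel to ZJ: direction (-3/7, 0); meets HK at S = (1, 1)
S = H + t·(K−H) with t = -3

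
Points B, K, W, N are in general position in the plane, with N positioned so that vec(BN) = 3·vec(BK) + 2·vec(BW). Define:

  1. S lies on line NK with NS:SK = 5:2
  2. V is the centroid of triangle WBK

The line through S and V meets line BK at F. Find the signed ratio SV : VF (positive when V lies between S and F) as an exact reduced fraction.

Set B = (0, 0), K = (1, 0), W = (0, 1), N = (3, 2); any affine frame gives the same invariant.
1. S lies on line NK with NS:SK = 5:2 ⇒ S = (11/7, 4/7)
2. V is the centroid of triangle WBK ⇒ V = (1/3, 1/3)
line SV meets BK at F = (-7/5, 0)
V = S + t·(F−S) with t = 5/12, so SV:VF = 5/12:7/12

SV:VF = 5/7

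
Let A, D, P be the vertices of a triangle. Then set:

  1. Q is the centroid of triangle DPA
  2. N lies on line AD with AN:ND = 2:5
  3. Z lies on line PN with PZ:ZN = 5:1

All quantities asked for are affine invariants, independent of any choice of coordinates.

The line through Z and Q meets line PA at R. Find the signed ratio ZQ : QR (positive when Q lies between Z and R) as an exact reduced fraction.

Assign A = (0, 0), D = (1, 0), P = (0, 1) — the answer is frame-independent, so this choice is without loss of generality.
1. Q is the centroid of triangle DPA ⇒ Q = (1/3, 1/3)
2. N lies on line AD with AN:ND = 2:5 ⇒ N = (2/7, 0)
3. Z lies on line PN with PZ:ZN = 5:1 ⇒ Z = (5/21, 1/6)
line ZQ meets PA at R = (0, -1/4)
Q = Z + t·(R−Z) with t = -2/5, so ZQ:QR = -2/5:7/5

ZQ:QR = -2/7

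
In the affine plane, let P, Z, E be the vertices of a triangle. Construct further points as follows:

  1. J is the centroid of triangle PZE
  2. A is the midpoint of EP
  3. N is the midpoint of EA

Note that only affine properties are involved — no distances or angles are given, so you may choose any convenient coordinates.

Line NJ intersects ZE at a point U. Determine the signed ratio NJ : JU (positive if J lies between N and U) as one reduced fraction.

Set P = (0, 0), Z = (1, 0), E = (0, 1); any affine frame gives the same invariant.
1. J is the centroid of triangle PZE ⇒ J = (1/3, 1/3)
2. A is the midpoint of EP ⇒ A = (0, 1/2)
3. N is the midpoint of EA ⇒ N = (0, 3/4)
line NJ meets ZE at U = (-1, 2)
J = N + t·(U−N) with t = -1/3, so NJ:JU = -1/3:4/3

NJ:JU = -1/4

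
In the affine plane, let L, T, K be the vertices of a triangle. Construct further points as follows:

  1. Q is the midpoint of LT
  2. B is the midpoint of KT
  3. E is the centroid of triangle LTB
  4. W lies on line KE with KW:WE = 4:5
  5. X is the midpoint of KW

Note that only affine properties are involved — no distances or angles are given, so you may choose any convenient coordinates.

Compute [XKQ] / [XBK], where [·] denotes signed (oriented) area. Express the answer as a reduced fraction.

[XKQ]:[XBK] = 1/2

Set L = (0, 0), T = (1, 0), K = (0, 1); any affine frame gives the same invariant.
1. Q is the midpoint of LT ⇒ Q = (1/2, 0)
2. B is the midpoint of KT ⇒ B = (1/2, 1/2)
3. E is the centroid of triangle LTB ⇒ E = (1/2, 1/6)
4. W lies on line KE with KW:WE = 4:5 ⇒ W = (2/9, 17/27)
5. X is the midpoint of KW ⇒ X = (1/9, 22/27)
2·[XKQ] = 1/54, 2·[XBK] = 1/27
[XKQ]:[XBK] = 1/54:1/27 = 1/2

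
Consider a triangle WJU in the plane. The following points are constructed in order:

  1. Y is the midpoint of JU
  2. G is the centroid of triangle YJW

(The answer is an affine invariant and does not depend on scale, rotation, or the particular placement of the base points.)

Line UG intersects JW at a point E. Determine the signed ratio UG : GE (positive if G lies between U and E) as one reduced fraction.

UG:GE = 5

Set W = (0, 0), J = (1, 0), U = (0, 1); any affine frame gives the same invariant.
1. Y is the midpoint of JU ⇒ Y = (1/2, 1/2)
2. G is the centroid of triangle YJW ⇒ G = (1/2, 1/6)
line UG meets JW at E = (3/5, 0)
G = U + t·(E−U) with t = 5/6, so UG:GE = 5/6:1/6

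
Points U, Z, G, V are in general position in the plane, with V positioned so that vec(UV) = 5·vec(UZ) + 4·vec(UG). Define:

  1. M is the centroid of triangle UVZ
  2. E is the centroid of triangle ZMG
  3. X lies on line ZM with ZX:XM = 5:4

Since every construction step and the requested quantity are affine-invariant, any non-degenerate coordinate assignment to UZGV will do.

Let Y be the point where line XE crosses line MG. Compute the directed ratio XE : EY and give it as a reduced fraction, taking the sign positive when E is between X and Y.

XE:EY = 1/3

Choose coordinates U = (0, 0), Z = (1, 0), G = (0, 1), V = (5, 4).
1. M is the centroid of triangle UVZ ⇒ M = (2, 4/3)
2. E is the centroid of triangle ZMG ⇒ E = (1, 7/9)
3. X lies on line ZM with ZX:XM = 5:4 ⇒ X = (14/9, 20/27)
line XE meets MG at Y = (-2/3, 8/9)
E = X + t·(Y−X) with t = 1/4, so XE:EY = 1/4:3/4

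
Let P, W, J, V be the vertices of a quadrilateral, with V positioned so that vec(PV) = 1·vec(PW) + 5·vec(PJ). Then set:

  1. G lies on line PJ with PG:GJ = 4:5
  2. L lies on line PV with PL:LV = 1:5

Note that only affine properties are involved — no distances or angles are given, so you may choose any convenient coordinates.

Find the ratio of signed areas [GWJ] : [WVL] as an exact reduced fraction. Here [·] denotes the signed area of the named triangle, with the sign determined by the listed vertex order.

Assign P = (0, 0), W = (1, 0), J = (0, 1), V = (1, 5) — the answer is frame-independent, so this choice is without loss of generality.
1. G lies on line PJ with PG:GJ = 4:5 ⇒ G = (0, 4/9)
2. L lies on line PV with PL:LV = 1:5 ⇒ L = (1/6, 5/6)
2·[GWJ] = 5/9, 2·[WVL] = 25/6
[GWJ]:[WVL] = 5/9:25/6 = 2/15

[GWJ]:[WVL] = 2/15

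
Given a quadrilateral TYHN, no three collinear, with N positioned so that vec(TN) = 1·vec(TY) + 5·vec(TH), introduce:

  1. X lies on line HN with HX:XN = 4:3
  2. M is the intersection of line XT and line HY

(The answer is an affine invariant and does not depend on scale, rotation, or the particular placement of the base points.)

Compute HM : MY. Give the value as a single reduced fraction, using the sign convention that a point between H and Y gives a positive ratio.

Set T = (0, 0), Y = (1, 0), H = (0, 1), N = (1, 5); any affine frame gives the same invariant.
1. X lies on line HN with HX:XN = 4:3 ⇒ X = (4/7, 23/7)
2. M is the intersection of line XT and line HY ⇒ M = (4/27, 23/27)
M = H + t·(Y−H) with t = 4/27, so HM:MY = t:(1−t) = 4/27:23/27

HM:MY = 4/23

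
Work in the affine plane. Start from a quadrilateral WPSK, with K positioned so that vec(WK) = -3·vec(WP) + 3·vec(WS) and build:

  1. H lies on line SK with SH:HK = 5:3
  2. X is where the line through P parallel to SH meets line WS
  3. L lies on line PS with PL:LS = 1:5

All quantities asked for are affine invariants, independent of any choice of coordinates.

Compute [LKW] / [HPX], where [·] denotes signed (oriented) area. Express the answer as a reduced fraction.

Work in coordinates with W = (0, 0), P = (1, 0), S = (0, 1), K = (-3, 3).
1. H lies on line SK with SH:HK = 5:3 ⇒ H = (-15/8, 9/4)
2. X is where the line through P parallel to SH meets line WS ⇒ X = (0, 2/3)
3. L lies on line PS with PL:LS = 1:5 ⇒ L = (5/6, 1/6)
2·[LKW] = 3, 2·[HPX] = -1/3
[LKW]:[HPX] = 3:-1/3 = -9

[LKW]:[HPX] = -9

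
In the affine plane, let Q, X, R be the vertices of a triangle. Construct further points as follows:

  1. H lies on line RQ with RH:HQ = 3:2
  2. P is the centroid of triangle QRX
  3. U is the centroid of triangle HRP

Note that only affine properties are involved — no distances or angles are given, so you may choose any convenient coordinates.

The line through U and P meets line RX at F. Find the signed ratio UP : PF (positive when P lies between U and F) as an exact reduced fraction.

UP:PF = -1/15

Assign Q = (0, 0), X = (1, 0), R = (0, 1) — the answer is frame-independent, so this choice is without loss of generality.
1. H lies on line RQ with RH:HQ = 3:2 ⇒ H = (0, 2/5)
2. P is the centroid of triangle QRX ⇒ P = (1/3, 1/3)
3. U is the centroid of triangle HRP ⇒ U = (1/9, 26/45)
line UP meets RX at F = (-3, 4)
P = U + t·(F−U) with t = -1/14, so UP:PF = -1/14:15/14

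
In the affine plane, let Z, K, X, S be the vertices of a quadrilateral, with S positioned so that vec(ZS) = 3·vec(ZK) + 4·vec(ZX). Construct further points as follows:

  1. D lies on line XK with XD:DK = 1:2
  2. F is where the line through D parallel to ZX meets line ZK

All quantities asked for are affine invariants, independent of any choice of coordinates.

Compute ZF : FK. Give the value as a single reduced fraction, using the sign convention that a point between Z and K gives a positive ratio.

Choose coordinates Z = (0, 0), K = (1, 0), X = (0, 1), S = (3, 4).
1. D lies on line XK with XD:DK = 1:2 ⇒ D = (1/3, 2/3)
2. F is where the line through D parallel to ZX meets line ZK ⇒ F = (1/3, 0)
F = Z + t·(K−Z) with t = 1/3, so ZF:FK = t:(1−t) = 1/3:2/3

ZF:FK = 1/2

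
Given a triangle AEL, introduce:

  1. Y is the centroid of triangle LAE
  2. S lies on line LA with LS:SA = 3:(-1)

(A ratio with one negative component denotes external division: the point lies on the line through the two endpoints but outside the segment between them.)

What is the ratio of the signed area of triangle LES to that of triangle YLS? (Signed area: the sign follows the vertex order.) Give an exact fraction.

[LES]:[YLS] = -3

Work in coordinates with A = (0, 0), E = (1, 0), L = (0, 1).
1. Y is the centroid of triangle LAE ⇒ Y = (1/3, 1/3)
2. S lies on line LA with LS:SA = 3:(-1) ⇒ S = (0, -1/2)
2·[LES] = -3/2, 2·[YLS] = 1/2
[LES]:[YLS] = -3/2:1/2 = -3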